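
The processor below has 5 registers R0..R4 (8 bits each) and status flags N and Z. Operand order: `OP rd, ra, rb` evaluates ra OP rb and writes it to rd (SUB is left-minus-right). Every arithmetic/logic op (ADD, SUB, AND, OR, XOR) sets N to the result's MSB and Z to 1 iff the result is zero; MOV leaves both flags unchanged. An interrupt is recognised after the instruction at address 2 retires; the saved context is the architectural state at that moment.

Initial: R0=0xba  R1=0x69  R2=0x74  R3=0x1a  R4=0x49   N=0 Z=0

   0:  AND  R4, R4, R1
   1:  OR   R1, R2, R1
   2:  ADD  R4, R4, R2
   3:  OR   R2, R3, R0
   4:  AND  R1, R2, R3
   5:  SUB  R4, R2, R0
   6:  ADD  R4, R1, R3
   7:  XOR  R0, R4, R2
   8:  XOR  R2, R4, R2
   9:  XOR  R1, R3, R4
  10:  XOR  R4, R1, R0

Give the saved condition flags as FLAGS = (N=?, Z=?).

after  0: R0=0xba R1=0x69 R2=0x74 R3=0x1a R4=0x49  N=0 Z=0
after  1: R0=0xba R1=0x7d R2=0x74 R3=0x1a R4=0x49  N=0 Z=0
after  2: R0=0xba R1=0x7d R2=0x74 R3=0x1a R4=0xbd  N=1 Z=0
-- IRQ taken; context saved, return-PC = 3 --

FLAGS = (N=1, Z=0)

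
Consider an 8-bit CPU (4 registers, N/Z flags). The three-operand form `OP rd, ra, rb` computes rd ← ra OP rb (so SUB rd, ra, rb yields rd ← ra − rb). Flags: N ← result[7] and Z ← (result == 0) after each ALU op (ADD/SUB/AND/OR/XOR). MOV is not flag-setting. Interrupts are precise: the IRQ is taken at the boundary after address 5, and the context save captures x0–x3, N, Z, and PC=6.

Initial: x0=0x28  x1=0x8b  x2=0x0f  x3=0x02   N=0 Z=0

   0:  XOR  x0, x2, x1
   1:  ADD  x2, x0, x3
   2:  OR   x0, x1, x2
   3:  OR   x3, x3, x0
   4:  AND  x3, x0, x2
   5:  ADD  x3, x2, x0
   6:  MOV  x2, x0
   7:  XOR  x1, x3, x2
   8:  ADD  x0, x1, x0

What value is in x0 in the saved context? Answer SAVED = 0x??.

after  0: x0=0x84 x1=0x8b x2=0x0f x3=0x02  N=1 Z=0
after  1: x0=0x84 x1=0x8b x2=0x86 x3=0x02  N=1 Z=0
after  2: x0=0x8f x1=0x8b x2=0x86 x3=0x02  N=1 Z=0
after  3: x0=0x8f x1=0x8b x2=0x86 x3=0x8f  N=1 Z=0
after  4: x0=0x8f x1=0x8b x2=0x86 x3=0x86  N=1 Z=0
after  5: x0=0x8f x1=0x8b x2=0x86 x3=0x15  N=0 Z=0
-- IRQ taken; context saved, return-PC = 6 --

SAVED = 0x8f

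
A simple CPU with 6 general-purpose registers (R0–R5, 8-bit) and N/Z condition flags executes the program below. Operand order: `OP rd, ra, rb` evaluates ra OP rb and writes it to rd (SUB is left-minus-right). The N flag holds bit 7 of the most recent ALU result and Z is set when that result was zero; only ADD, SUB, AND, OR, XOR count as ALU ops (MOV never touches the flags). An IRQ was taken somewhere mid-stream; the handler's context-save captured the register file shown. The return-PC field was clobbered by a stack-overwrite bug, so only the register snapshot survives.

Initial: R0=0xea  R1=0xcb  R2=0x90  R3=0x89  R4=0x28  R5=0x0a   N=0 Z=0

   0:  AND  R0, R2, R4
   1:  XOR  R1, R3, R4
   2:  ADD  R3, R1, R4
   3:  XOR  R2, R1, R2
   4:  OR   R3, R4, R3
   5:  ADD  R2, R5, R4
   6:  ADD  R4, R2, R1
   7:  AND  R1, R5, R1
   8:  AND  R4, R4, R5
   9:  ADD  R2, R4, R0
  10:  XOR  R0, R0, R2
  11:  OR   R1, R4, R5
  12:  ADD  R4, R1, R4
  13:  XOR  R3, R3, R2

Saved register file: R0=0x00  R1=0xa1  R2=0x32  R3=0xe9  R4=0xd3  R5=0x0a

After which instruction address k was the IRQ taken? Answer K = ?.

after  0: R0=0x00 R1=0xcb R2=0x90 R3=0x89 R4=0x28 R5=0x0a  N=0 Z=1
after  1: R0=0x00 R1=0xa1 R2=0x90 R3=0x89 R4=0x28 R5=0x0a  N=1 Z=0
after  2: R0=0x00 R1=0xa1 R2=0x90 R3=0xc9 R4=0x28 R5=0x0a  N=1 Z=0
after  3: R0=0x00 R1=0xa1 R2=0x31 R3=0xc9 R4=0x28 R5=0x0a  N=0 Z=0
after  4: R0=0x00 R1=0xa1 R2=0x31 R3=0xe9 R4=0x28 R5=0x0a  N=1 Z=0
after  5: R0=0x00 R1=0xa1 R2=0x32 R3=0xe9 R4=0x28 R5=0x0a  N=0 Z=0
after  6: R0=0x00 R1=0xa1 R2=0x32 R3=0xe9 R4=0xd3 R5=0x0a  N=1 Z=0
-- IRQ taken; context saved, return-PC = 7 --

K = 6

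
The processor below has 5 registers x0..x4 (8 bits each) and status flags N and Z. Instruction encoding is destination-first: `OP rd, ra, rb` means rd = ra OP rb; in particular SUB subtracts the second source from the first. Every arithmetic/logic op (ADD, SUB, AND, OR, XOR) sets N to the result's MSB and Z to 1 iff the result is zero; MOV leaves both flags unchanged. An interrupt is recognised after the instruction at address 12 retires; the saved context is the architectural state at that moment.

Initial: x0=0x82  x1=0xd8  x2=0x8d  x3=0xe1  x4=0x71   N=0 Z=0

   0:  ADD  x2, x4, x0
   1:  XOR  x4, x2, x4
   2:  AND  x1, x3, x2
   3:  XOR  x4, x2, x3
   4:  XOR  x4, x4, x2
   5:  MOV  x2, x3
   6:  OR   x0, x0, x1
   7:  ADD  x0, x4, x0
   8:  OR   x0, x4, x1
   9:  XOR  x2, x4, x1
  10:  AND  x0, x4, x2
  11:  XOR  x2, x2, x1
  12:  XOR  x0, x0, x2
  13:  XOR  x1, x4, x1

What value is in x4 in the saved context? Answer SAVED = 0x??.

after  0: x0=0x82 x1=0xd8 x2=0xf3 x3=0xe1 x4=0x71  N=1 Z=0
after  1: x0=0x82 x1=0xd8 x2=0xf3 x3=0xe1 x4=0x82  N=1 Z=0
after  2: x0=0x82 x1=0xe1 x2=0xf3 x3=0xe1 x4=0x82  N=1 Z=0
after  3: x0=0x82 x1=0xe1 x2=0xf3 x3=0xe1 x4=0x12  N=0 Z=0
after  4: x0=0x82 x1=0xe1 x2=0xf3 x3=0xe1 x4=0xe1  N=1 Z=0
after  5: x0=0x82 x1=0xe1 x2=0xe1 x3=0xe1 x4=0xe1  N=1 Z=0
after  6: x0=0xe3 x1=0xe1 x2=0xe1 x3=0xe1 x4=0xe1  N=1 Z=0
after  7: x0=0xc4 x1=0xe1 x2=0xe1 x3=0xe1 x4=0xe1  N=1 Z=0
after  8: x0=0xe1 x1=0xe1 x2=0xe1 x3=0xe1 x4=0xe1  N=1 Z=0
after  9: x0=0xe1 x1=0xe1 x2=0x00 x3=0xe1 x4=0xe1  N=0 Z=1
after 10: x0=0x00 x1=0xe1 x2=0x00 x3=0xe1 x4=0xe1  N=0 Z=1
after 11: x0=0x00 x1=0xe1 x2=0xe1 x3=0xe1 x4=0xe1  N=1 Z=0
after 12: x0=0xe1 x1=0xe1 x2=0xe1 x3=0xe1 x4=0xe1  N=1 Z=0
-- IRQ taken; context saved, return-PC = 13 --

SAVED = 0xe1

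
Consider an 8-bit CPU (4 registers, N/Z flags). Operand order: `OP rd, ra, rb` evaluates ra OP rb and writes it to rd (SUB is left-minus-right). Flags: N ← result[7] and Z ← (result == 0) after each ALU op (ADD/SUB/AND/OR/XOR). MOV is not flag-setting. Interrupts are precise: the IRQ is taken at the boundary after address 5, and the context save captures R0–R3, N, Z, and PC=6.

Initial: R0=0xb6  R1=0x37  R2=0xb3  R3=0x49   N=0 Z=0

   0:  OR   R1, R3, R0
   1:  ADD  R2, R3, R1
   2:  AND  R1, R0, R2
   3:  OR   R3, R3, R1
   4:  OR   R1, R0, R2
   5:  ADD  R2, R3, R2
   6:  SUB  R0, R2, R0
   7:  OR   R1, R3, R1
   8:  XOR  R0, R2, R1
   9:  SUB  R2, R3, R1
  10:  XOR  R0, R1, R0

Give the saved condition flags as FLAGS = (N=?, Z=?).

FLAGS = (N=1, Z=0)

after  0: R0=0xb6 R1=0xff R2=0xb3 R3=0x49  N=1 Z=0
after  1: R0=0xb6 R1=0xff R2=0x48 R3=0x49  N=0 Z=0
after  2: R0=0xb6 R1=0x00 R2=0x48 R3=0x49  N=0 Z=1
after  3: R0=0xb6 R1=0x00 R2=0x48 R3=0x49  N=0 Z=0
after  4: R0=0xb6 R1=0xfe R2=0x48 R3=0x49  N=1 Z=0
after  5: R0=0xb6 R1=0xfe R2=0x91 R3=0x49  N=1 Z=0
-- IRQ taken; context saved, return-PC = 6 --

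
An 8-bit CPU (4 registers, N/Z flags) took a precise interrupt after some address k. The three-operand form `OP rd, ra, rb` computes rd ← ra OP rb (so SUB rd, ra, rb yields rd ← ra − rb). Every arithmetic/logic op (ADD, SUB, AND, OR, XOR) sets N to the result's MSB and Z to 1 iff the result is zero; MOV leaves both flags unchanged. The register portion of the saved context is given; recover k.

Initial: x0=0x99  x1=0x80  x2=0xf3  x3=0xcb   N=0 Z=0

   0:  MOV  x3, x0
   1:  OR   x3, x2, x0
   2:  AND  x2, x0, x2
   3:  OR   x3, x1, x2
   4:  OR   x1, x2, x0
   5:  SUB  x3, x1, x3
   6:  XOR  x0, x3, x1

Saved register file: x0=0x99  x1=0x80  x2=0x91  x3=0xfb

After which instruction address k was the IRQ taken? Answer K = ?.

after  0: x0=0x99 x1=0x80 x2=0xf3 x3=0x99  N=0 Z=0
after  1: x0=0x99 x1=0x80 x2=0xf3 x3=0xfb  N=1 Z=0
after  2: x0=0x99 x1=0x80 x2=0x91 x3=0xfb  N=1 Z=0
-- IRQ taken; context saved, return-PC = 3 --

K = 2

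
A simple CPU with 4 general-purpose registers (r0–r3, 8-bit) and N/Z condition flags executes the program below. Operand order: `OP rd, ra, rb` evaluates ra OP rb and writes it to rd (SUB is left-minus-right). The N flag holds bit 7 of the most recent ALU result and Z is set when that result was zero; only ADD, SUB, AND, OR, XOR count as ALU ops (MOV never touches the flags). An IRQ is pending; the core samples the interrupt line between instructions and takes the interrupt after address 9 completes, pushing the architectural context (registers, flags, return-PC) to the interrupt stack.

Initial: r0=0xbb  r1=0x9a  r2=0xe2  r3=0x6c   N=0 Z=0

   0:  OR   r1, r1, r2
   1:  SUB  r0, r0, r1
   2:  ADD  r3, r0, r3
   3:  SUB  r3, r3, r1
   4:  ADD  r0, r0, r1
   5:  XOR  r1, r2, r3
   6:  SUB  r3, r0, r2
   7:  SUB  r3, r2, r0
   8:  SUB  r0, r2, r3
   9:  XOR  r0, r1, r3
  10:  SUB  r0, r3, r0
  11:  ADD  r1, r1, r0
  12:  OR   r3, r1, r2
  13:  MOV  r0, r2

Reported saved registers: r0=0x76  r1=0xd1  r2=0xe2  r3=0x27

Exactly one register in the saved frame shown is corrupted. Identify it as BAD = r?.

BAD = r0

after  0: r0=0xbb r1=0xfa r2=0xe2 r3=0x6c  N=1 Z=0
after  1: r0=0xc1 r1=0xfa r2=0xe2 r3=0x6c  N=1 Z=0
after  2: r0=0xc1 r1=0xfa r2=0xe2 r3=0x2d  N=0 Z=0
after  3: r0=0xc1 r1=0xfa r2=0xe2 r3=0x33  N=0 Z=0
after  4: r0=0xbb r1=0xfa r2=0xe2 r3=0x33  N=1 Z=0
after  5: r0=0xbb r1=0xd1 r2=0xe2 r3=0x33  N=1 Z=0
after  6: r0=0xbb r1=0xd1 r2=0xe2 r3=0xd9  N=1 Z=0
after  7: r0=0xbb r1=0xd1 r2=0xe2 r3=0x27  N=0 Z=0
after  8: r0=0xbb r1=0xd1 r2=0xe2 r3=0x27  N=1 Z=0
after  9: r0=0xf6 r1=0xd1 r2=0xe2 r3=0x27  N=1 Z=0
-- IRQ taken; context saved, return-PC = 10 --
mismatch: r0: reported 0x76 vs actual 0xf6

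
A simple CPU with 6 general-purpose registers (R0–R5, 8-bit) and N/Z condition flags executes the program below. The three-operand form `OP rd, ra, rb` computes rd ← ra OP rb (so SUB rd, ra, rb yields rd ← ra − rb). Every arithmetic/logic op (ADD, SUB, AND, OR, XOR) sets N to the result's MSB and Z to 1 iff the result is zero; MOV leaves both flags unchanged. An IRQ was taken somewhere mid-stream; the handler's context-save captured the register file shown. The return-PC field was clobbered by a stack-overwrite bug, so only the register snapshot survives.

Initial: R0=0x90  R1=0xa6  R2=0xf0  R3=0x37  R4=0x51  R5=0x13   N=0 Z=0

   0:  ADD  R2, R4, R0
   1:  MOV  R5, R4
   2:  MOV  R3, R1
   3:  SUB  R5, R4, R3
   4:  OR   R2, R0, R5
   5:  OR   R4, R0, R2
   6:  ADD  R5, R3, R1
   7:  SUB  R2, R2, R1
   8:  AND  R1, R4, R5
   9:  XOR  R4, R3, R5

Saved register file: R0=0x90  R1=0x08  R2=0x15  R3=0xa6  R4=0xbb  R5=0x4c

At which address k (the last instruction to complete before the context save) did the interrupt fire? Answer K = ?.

K = 8

after  0: R0=0x90 R1=0xa6 R2=0xe1 R3=0x37 R4=0x51 R5=0x13  N=1 Z=0
after  1: R0=0x90 R1=0xa6 R2=0xe1 R3=0x37 R4=0x51 R5=0x51  N=1 Z=0
after  2: R0=0x90 R1=0xa6 R2=0xe1 R3=0xa6 R4=0x51 R5=0x51  N=1 Z=0
after  3: R0=0x90 R1=0xa6 R2=0xe1 R3=0xa6 R4=0x51 R5=0xab  N=1 Z=0
after  4: R0=0x90 R1=0xa6 R2=0xbb R3=0xa6 R4=0x51 R5=0xab  N=1 Z=0
after  5: R0=0x90 R1=0xa6 R2=0xbb R3=0xa6 R4=0xbb R5=0xab  N=1 Z=0
after  6: R0=0x90 R1=0xa6 R2=0xbb R3=0xa6 R4=0xbb R5=0x4c  N=0 Z=0
after  7: R0=0x90 R1=0xa6 R2=0x15 R3=0xa6 R4=0xbb R5=0x4c  N=0 Z=0
after  8: R0=0x90 R1=0x08 R2=0x15 R3=0xa6 R4=0xbb R5=0x4c  N=0 Z=0
-- IRQ taken; context saved, return-PC = 9 --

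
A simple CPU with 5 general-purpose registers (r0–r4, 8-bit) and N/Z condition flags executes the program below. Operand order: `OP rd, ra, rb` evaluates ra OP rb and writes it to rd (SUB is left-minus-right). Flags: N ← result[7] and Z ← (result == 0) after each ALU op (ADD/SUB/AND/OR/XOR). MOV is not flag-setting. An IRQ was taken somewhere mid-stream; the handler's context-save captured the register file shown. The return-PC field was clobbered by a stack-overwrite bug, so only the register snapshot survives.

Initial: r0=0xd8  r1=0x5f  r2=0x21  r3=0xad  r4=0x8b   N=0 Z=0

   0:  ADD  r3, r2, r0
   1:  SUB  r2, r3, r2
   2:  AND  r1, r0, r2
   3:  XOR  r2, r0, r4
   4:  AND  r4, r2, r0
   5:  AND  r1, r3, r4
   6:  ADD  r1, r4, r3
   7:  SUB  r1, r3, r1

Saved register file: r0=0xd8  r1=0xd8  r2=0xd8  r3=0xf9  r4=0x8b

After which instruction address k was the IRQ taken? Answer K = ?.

K = 2

after  0: r0=0xd8 r1=0x5f r2=0x21 r3=0xf9 r4=0x8b  N=1 Z=0
after  1: r0=0xd8 r1=0x5f r2=0xd8 r3=0xf9 r4=0x8b  N=1 Z=0
after  2: r0=0xd8 r1=0xd8 r2=0xd8 r3=0xf9 r4=0x8b  N=1 Z=0
-- IRQ taken; context saved, return-PC = 3 --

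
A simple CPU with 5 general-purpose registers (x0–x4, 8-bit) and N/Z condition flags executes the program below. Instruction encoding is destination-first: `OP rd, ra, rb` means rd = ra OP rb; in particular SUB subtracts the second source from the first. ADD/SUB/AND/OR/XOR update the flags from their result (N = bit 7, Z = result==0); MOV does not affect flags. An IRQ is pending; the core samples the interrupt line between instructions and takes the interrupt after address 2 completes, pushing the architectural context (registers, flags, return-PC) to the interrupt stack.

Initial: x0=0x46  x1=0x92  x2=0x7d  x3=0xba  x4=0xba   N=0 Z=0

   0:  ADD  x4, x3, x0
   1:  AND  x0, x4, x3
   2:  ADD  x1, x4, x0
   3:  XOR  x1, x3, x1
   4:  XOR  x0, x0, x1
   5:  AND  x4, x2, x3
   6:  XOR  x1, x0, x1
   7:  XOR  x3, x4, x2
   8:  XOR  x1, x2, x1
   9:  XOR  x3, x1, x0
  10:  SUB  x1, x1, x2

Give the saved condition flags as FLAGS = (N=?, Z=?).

FLAGS = (N=0, Z=1)

after  0: x0=0x46 x1=0x92 x2=0x7d x3=0xba x4=0x00  N=0 Z=1
after  1: x0=0x00 x1=0x92 x2=0x7d x3=0xba x4=0x00  N=0 Z=1
after  2: x0=0x00 x1=0x00 x2=0x7d x3=0xba x4=0x00  N=0 Z=1
-- IRQ taken; context saved, return-PC = 3 --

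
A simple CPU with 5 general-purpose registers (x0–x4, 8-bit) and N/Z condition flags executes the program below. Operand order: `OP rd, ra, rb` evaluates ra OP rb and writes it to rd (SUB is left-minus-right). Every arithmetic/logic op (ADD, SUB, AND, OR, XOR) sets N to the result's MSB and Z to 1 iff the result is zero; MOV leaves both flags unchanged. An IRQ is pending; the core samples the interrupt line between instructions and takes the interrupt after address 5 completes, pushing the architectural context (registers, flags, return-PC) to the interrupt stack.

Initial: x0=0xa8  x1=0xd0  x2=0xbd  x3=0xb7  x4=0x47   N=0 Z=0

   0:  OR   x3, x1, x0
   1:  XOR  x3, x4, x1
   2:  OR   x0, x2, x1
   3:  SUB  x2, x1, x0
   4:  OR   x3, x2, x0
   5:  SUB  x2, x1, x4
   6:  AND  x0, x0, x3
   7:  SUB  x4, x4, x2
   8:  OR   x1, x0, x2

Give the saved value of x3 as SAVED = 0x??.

SAVED = 0xff

after  0: x0=0xa8 x1=0xd0 x2=0xbd x3=0xf8 x4=0x47  N=1 Z=0
after  1: x0=0xa8 x1=0xd0 x2=0xbd x3=0x97 x4=0x47  N=1 Z=0
after  2: x0=0xfd x1=0xd0 x2=0xbd x3=0x97 x4=0x47  N=1 Z=0
after  3: x0=0xfd x1=0xd0 x2=0xd3 x3=0x97 x4=0x47  N=1 Z=0
after  4: x0=0xfd x1=0xd0 x2=0xd3 x3=0xff x4=0x47  N=1 Z=0
after  5: x0=0xfd x1=0xd0 x2=0x89 x3=0xff x4=0x47  N=1 Z=0
-- IRQ taken; context saved, return-PC = 6 --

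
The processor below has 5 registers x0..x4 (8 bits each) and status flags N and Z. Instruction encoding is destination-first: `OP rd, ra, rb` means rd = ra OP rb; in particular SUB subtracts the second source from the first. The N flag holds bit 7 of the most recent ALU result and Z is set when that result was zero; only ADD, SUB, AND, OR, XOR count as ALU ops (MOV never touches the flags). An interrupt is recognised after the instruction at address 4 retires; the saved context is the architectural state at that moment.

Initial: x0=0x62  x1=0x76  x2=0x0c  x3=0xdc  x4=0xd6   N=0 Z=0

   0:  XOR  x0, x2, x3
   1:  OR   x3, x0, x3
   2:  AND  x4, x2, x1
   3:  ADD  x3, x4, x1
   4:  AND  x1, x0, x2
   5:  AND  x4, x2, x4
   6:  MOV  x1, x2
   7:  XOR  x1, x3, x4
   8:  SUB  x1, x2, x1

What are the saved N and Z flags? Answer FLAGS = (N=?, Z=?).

after  0: x0=0xd0 x1=0x76 x2=0x0c x3=0xdc x4=0xd6  N=1 Z=0
after  1: x0=0xd0 x1=0x76 x2=0x0c x3=0xdc x4=0xd6  N=1 Z=0
after  2: x0=0xd0 x1=0x76 x2=0x0c x3=0xdc x4=0x04  N=0 Z=0
after  3: x0=0xd0 x1=0x76 x2=0x0c x3=0x7a x4=0x04  N=0 Z=0
after  4: x0=0xd0 x1=0x00 x2=0x0c x3=0x7a x4=0x04  N=0 Z=1
-- IRQ taken; context saved, return-PC = 5 --

FLAGS = (N=0, Z=1)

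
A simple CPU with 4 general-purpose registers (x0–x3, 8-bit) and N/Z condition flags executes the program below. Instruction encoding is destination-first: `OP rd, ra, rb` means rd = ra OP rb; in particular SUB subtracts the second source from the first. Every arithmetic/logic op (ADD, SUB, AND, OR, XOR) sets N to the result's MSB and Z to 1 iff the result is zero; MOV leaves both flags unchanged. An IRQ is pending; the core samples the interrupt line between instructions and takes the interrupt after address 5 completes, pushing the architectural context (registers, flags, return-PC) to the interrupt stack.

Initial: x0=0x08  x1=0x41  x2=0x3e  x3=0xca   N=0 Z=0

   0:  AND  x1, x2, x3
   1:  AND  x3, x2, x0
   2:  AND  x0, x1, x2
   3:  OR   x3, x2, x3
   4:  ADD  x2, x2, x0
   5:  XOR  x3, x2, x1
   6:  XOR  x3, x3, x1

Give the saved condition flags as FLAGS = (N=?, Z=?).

FLAGS = (N=0, Z=0)

after  0: x0=0x08 x1=0x0a x2=0x3e x3=0xca  N=0 Z=0
after  1: x0=0x08 x1=0x0a x2=0x3e x3=0x08  N=0 Z=0
after  2: x0=0x0a x1=0x0a x2=0x3e x3=0x08  N=0 Z=0
after  3: x0=0x0a x1=0x0a x2=0x3e x3=0x3e  N=0 Z=0
after  4: x0=0x0a x1=0x0a x2=0x48 x3=0x3e  N=0 Z=0
after  5: x0=0x0a x1=0x0a x2=0x48 x3=0x42  N=0 Z=0
-- IRQ taken; context saved, return-PC = 6 --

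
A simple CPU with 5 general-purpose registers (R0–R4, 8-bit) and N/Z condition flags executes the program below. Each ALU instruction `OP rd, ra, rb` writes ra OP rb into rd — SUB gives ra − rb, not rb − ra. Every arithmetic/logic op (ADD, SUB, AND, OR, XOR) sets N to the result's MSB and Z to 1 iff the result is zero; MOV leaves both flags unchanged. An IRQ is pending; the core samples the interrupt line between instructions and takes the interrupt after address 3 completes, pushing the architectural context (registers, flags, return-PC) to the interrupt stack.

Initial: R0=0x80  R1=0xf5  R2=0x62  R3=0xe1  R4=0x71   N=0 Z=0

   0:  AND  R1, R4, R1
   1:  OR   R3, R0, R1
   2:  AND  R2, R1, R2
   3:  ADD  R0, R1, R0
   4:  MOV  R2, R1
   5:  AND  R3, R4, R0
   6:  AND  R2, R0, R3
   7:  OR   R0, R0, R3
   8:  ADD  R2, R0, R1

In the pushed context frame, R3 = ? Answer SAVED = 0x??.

SAVED = 0xf1

after  0: R0=0x80 R1=0x71 R2=0x62 R3=0xe1 R4=0x71  N=0 Z=0
after  1: R0=0x80 R1=0x71 R2=0x62 R3=0xf1 R4=0x71  N=1 Z=0
after  2: R0=0x80 R1=0x71 R2=0x60 R3=0xf1 R4=0x71  N=0 Z=0
after  3: R0=0xf1 R1=0x71 R2=0x60 R3=0xf1 R4=0x71  N=1 Z=0
-- IRQ taken; context saved, return-PC = 4 --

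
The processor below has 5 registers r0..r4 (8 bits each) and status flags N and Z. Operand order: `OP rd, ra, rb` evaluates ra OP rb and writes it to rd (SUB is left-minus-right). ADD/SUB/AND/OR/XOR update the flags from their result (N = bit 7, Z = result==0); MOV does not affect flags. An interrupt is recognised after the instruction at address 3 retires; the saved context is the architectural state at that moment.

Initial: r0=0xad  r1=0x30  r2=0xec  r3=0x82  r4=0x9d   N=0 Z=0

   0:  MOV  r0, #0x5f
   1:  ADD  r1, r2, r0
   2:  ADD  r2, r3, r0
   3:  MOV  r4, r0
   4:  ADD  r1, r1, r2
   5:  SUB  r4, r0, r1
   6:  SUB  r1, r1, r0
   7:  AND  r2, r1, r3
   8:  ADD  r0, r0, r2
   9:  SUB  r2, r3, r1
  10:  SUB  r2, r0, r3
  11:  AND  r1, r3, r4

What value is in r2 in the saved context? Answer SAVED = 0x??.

after  0: r0=0x5f r1=0x30 r2=0xec r3=0x82 r4=0x9d  N=0 Z=0
after  1: r0=0x5f r1=0x4b r2=0xec r3=0x82 r4=0x9d  N=0 Z=0
after  2: r0=0x5f r1=0x4b r2=0xe1 r3=0x82 r4=0x9d  N=1 Z=0
after  3: r0=0x5f r1=0x4b r2=0xe1 r3=0x82 r4=0x5f  N=1 Z=0
-- IRQ taken; context saved, return-PC = 4 --

SAVED = 0xe1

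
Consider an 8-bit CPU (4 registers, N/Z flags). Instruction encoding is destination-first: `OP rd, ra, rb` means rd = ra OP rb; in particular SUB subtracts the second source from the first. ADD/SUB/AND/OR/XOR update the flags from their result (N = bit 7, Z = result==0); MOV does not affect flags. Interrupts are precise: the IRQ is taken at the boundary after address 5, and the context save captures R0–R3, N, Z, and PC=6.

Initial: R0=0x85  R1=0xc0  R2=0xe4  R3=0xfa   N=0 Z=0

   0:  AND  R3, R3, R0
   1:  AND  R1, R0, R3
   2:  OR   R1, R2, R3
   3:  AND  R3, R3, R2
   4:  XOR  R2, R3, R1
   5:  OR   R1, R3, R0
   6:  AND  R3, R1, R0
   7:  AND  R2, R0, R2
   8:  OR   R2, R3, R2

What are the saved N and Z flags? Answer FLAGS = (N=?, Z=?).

after  0: R0=0x85 R1=0xc0 R2=0xe4 R3=0x80  N=1 Z=0
after  1: R0=0x85 R1=0x80 R2=0xe4 R3=0x80  N=1 Z=0
after  2: R0=0x85 R1=0xe4 R2=0xe4 R3=0x80  N=1 Z=0
after  3: R0=0x85 R1=0xe4 R2=0xe4 R3=0x80  N=1 Z=0
after  4: R0=0x85 R1=0xe4 R2=0x64 R3=0x80  N=0 Z=0
after  5: R0=0x85 R1=0x85 R2=0x64 R3=0x80  N=1 Z=0
-- IRQ taken; context saved, return-PC = 6 --

FLAGS = (N=1, Z=0)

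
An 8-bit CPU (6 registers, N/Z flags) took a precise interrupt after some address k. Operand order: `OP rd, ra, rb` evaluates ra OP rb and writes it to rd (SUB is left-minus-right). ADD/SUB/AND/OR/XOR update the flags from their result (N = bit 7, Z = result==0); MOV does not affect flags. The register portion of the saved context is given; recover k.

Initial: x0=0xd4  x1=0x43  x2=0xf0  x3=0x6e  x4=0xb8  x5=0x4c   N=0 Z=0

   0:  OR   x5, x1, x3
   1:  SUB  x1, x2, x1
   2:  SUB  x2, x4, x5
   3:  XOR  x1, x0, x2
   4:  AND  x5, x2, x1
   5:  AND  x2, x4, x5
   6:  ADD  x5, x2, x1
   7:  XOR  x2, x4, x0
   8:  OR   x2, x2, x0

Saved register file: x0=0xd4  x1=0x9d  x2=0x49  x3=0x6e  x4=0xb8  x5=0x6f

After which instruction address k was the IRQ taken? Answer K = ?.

after  0: x0=0xd4 x1=0x43 x2=0xf0 x3=0x6e x4=0xb8 x5=0x6f  N=0 Z=0
after  1: x0=0xd4 x1=0xad x2=0xf0 x3=0x6e x4=0xb8 x5=0x6f  N=1 Z=0
after  2: x0=0xd4 x1=0xad x2=0x49 x3=0x6e x4=0xb8 x5=0x6f  N=0 Z=0
after  3: x0=0xd4 x1=0x9d x2=0x49 x3=0x6e x4=0xb8 x5=0x6f  N=1 Z=0
-- IRQ taken; context saved, return-PC = 4 --

K = 3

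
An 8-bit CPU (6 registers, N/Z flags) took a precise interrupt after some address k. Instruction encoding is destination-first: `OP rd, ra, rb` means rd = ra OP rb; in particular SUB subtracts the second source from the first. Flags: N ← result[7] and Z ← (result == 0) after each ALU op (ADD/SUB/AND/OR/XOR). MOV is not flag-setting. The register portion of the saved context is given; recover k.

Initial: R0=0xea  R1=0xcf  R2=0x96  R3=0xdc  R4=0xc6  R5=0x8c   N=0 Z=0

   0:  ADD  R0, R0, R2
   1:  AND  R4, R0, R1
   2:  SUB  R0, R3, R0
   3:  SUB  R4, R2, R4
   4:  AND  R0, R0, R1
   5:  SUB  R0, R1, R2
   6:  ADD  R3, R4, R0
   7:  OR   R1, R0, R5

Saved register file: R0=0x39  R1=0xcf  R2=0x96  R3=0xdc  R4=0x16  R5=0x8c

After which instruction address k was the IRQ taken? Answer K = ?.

K = 5

after  0: R0=0x80 R1=0xcf R2=0x96 R3=0xdc R4=0xc6 R5=0x8c  N=1 Z=0
after  1: R0=0x80 R1=0xcf R2=0x96 R3=0xdc R4=0x80 R5=0x8c  N=1 Z=0
after  2: R0=0x5c R1=0xcf R2=0x96 R3=0xdc R4=0x80 R5=0x8c  N=0 Z=0
after  3: R0=0x5c R1=0xcf R2=0x96 R3=0xdc R4=0x16 R5=0x8c  N=0 Z=0
after  4: R0=0x4c R1=0xcf R2=0x96 R3=0xdc R4=0x16 R5=0x8c  N=0 Z=0
after  5: R0=0x39 R1=0xcf R2=0x96 R3=0xdc R4=0x16 R5=0x8c  N=0 Z=0
-- IRQ taken; context saved, return-PC = 6 --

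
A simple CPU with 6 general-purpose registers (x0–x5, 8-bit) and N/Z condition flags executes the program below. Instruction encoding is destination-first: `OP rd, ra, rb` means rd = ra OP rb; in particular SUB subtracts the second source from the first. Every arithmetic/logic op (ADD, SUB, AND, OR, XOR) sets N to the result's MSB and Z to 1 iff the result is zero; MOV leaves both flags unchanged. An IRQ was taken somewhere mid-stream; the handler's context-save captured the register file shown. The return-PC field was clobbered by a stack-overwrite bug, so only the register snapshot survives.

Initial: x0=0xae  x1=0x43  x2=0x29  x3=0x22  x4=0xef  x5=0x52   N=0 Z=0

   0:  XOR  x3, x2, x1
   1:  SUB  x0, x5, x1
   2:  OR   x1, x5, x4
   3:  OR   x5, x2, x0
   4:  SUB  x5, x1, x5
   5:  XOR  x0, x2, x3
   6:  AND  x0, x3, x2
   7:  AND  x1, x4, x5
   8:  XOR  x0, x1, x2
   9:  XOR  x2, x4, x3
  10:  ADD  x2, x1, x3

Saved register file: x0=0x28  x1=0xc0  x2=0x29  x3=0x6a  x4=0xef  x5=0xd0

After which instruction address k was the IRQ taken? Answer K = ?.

after  0: x0=0xae x1=0x43 x2=0x29 x3=0x6a x4=0xef x5=0x52  N=0 Z=0
after  1: x0=0x0f x1=0x43 x2=0x29 x3=0x6a x4=0xef x5=0x52  N=0 Z=0
after  2: x0=0x0f x1=0xff x2=0x29 x3=0x6a x4=0xef x5=0x52  N=1 Z=0
after  3: x0=0x0f x1=0xff x2=0x29 x3=0x6a x4=0xef x5=0x2f  N=0 Z=0
after  4: x0=0x0f x1=0xff x2=0x29 x3=0x6a x4=0xef x5=0xd0  N=1 Z=0
after  5: x0=0x43 x1=0xff x2=0x29 x3=0x6a x4=0xef x5=0xd0  N=0 Z=0
after  6: x0=0x28 x1=0xff x2=0x29 x3=0x6a x4=0xef x5=0xd0  N=0 Z=0
after  7: x0=0x28 x1=0xc0 x2=0x29 x3=0x6a x4=0xef x5=0xd0  N=1 Z=0
-- IRQ taken; context saved, return-PC = 8 --

K = 7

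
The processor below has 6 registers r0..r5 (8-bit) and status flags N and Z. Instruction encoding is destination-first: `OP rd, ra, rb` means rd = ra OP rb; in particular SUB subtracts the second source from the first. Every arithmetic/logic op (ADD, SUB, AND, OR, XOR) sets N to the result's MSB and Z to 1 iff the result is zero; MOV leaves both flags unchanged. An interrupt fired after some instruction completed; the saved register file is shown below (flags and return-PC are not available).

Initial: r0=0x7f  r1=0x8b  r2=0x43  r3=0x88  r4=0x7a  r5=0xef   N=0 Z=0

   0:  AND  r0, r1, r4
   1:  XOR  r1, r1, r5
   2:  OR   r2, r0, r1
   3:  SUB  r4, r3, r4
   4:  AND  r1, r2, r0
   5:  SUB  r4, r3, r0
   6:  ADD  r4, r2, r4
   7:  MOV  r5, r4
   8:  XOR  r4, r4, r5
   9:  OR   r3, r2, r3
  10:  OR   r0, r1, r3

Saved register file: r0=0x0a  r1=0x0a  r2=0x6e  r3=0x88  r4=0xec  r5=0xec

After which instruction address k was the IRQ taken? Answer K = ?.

after  0: r0=0x0a r1=0x8b r2=0x43 r3=0x88 r4=0x7a r5=0xef  N=0 Z=0
after  1: r0=0x0a r1=0x64 r2=0x43 r3=0x88 r4=0x7a r5=0xef  N=0 Z=0
after  2: r0=0x0a r1=0x64 r2=0x6e r3=0x88 r4=0x7a r5=0xef  N=0 Z=0
after  3: r0=0x0a r1=0x64 r2=0x6e r3=0x88 r4=0x0e r5=0xef  N=0 Z=0
after  4: r0=0x0a r1=0x0a r2=0x6e r3=0x88 r4=0x0e r5=0xef  N=0 Z=0
after  5: r0=0x0a r1=0x0a r2=0x6e r3=0x88 r4=0x7e r5=0xef  N=0 Z=0
after  6: r0=0x0a r1=0x0a r2=0x6e r3=0x88 r4=0xec r5=0xef  N=1 Z=0
after  7: r0=0x0a r1=0x0a r2=0x6e r3=0x88 r4=0xec r5=0xec  N=1 Z=0
-- IRQ taken; context saved, return-PC = 8 --

K = 7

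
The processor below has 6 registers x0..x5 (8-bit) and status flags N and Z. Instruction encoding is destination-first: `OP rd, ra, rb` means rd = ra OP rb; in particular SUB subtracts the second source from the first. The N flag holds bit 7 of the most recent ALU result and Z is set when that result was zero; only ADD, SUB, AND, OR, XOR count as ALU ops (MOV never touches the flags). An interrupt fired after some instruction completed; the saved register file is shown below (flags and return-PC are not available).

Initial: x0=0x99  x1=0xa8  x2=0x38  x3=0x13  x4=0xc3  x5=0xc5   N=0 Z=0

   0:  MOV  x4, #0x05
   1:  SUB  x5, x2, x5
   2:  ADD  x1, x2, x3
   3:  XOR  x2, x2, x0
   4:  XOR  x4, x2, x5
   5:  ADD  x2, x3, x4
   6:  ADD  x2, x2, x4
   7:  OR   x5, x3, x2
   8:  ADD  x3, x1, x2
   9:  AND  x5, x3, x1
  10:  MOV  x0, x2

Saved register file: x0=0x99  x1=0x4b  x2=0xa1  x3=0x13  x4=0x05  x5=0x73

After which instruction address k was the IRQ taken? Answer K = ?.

after  0: x0=0x99 x1=0xa8 x2=0x38 x3=0x13 x4=0x05 x5=0xc5  N=0 Z=0
after  1: x0=0x99 x1=0xa8 x2=0x38 x3=0x13 x4=0x05 x5=0x73  N=0 Z=0
after  2: x0=0x99 x1=0x4b x2=0x38 x3=0x13 x4=0x05 x5=0x73  N=0 Z=0
after  3: x0=0x99 x1=0x4b x2=0xa1 x3=0x13 x4=0x05 x5=0x73  N=1 Z=0
-- IRQ taken; context saved, return-PC = 4 --

K = 3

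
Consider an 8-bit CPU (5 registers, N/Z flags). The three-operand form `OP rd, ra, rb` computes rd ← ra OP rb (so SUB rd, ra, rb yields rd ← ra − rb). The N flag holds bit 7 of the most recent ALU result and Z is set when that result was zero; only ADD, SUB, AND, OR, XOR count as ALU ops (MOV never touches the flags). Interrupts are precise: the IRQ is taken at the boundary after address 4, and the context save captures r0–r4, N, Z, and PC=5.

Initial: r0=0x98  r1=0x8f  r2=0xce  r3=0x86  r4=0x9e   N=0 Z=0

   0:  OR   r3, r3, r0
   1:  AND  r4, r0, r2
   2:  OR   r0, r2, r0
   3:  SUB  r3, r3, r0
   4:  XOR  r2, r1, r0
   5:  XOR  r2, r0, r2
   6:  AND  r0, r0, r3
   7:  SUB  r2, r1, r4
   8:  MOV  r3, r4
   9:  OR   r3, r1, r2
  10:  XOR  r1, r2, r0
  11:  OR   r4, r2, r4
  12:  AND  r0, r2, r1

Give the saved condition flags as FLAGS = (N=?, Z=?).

FLAGS = (N=0, Z=0)

after  0: r0=0x98 r1=0x8f r2=0xce r3=0x9e r4=0x9e  N=1 Z=0
after  1: r0=0x98 r1=0x8f r2=0xce r3=0x9e r4=0x88  N=1 Z=0
after  2: r0=0xde r1=0x8f r2=0xce r3=0x9e r4=0x88  N=1 Z=0
after  3: r0=0xde r1=0x8f r2=0xce r3=0xc0 r4=0x88  N=1 Z=0
after  4: r0=0xde r1=0x8f r2=0x51 r3=0xc0 r4=0x88  N=0 Z=0
-- IRQ taken; context saved, return-PC = 5 --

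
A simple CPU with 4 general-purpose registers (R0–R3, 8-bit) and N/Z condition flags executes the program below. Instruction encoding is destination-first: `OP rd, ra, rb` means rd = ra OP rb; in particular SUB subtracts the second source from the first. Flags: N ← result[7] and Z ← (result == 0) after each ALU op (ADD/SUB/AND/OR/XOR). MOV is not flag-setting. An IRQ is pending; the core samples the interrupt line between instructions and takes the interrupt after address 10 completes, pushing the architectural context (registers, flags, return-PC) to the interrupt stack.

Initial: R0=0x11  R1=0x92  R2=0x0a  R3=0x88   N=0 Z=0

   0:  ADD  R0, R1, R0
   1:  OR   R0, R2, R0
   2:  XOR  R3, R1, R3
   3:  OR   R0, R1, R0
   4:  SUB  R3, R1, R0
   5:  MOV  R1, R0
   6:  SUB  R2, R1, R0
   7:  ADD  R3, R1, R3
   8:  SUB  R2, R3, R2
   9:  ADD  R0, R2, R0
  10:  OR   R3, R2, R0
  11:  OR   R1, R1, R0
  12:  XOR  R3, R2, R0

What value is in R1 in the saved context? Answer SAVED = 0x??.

after  0: R0=0xa3 R1=0x92 R2=0x0a R3=0x88  N=1 Z=0
after  1: R0=0xab R1=0x92 R2=0x0a R3=0x88  N=1 Z=0
after  2: R0=0xab R1=0x92 R2=0x0a R3=0x1a  N=0 Z=0
after  3: R0=0xbb R1=0x92 R2=0x0a R3=0x1a  N=1 Z=0
after  4: R0=0xbb R1=0x92 R2=0x0a R3=0xd7  N=1 Z=0
after  5: R0=0xbb R1=0xbb R2=0x0a R3=0xd7  N=1 Z=0
after  6: R0=0xbb R1=0xbb R2=0x00 R3=0xd7  N=0 Z=1
after  7: R0=0xbb R1=0xbb R2=0x00 R3=0x92  N=1 Z=0
after  8: R0=0xbb R1=0xbb R2=0x92 R3=0x92  N=1 Z=0
after  9: R0=0x4d R1=0xbb R2=0x92 R3=0x92  N=0 Z=0
after 10: R0=0x4d R1=0xbb R2=0x92 R3=0xdf  N=1 Z=0
-- IRQ taken; context saved, return-PC = 11 --

SAVED = 0xbb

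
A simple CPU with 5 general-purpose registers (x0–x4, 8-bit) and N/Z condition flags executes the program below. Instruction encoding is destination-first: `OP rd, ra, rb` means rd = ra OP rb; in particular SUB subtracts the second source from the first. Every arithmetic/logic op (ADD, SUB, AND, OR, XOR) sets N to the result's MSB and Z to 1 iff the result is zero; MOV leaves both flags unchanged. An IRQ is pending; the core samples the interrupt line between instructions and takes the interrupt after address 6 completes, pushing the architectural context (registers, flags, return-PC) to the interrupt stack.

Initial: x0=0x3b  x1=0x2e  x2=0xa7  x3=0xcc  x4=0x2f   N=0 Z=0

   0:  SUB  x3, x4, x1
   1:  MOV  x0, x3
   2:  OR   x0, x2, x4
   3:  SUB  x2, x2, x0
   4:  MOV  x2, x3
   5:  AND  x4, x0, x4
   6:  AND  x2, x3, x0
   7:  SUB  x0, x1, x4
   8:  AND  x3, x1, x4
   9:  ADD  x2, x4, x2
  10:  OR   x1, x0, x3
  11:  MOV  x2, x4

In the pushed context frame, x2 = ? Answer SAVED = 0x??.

after  0: x0=0x3b x1=0x2e x2=0xa7 x3=0x01 x4=0x2f  N=0 Z=0
after  1: x0=0x01 x1=0x2e x2=0xa7 x3=0x01 x4=0x2f  N=0 Z=0
after  2: x0=0xaf x1=0x2e x2=0xa7 x3=0x01 x4=0x2f  N=1 Z=0
after  3: x0=0xaf x1=0x2e x2=0xf8 x3=0x01 x4=0x2f  N=1 Z=0
after  4: x0=0xaf x1=0x2e x2=0x01 x3=0x01 x4=0x2f  N=1 Z=0
after  5: x0=0xaf x1=0x2e x2=0x01 x3=0x01 x4=0x2f  N=0 Z=0
after  6: x0=0xaf x1=0x2e x2=0x01 x3=0x01 x4=0x2f  N=0 Z=0
-- IRQ taken; context saved, return-PC = 7 --

SAVED = 0x01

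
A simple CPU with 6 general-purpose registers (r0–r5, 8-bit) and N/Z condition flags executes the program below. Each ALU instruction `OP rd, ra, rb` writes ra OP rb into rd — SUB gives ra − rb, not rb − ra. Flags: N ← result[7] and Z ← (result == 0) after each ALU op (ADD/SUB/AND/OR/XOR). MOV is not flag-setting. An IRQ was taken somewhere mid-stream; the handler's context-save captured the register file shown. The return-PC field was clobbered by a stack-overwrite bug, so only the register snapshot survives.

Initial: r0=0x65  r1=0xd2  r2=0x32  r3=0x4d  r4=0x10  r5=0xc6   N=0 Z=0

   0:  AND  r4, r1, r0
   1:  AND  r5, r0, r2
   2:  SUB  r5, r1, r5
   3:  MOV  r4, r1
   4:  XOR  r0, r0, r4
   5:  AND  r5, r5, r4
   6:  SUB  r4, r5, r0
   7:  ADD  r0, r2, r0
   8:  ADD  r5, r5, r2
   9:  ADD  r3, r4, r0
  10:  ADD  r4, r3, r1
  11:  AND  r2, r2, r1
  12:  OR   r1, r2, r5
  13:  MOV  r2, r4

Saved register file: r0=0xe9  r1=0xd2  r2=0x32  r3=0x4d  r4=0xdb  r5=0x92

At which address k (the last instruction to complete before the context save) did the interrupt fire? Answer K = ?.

after  0: r0=0x65 r1=0xd2 r2=0x32 r3=0x4d r4=0x40 r5=0xc6  N=0 Z=0
after  1: r0=0x65 r1=0xd2 r2=0x32 r3=0x4d r4=0x40 r5=0x20  N=0 Z=0
after  2: r0=0x65 r1=0xd2 r2=0x32 r3=0x4d r4=0x40 r5=0xb2  N=1 Z=0
after  3: r0=0x65 r1=0xd2 r2=0x32 r3=0x4d r4=0xd2 r5=0xb2  N=1 Z=0
after  4: r0=0xb7 r1=0xd2 r2=0x32 r3=0x4d r4=0xd2 r5=0xb2  N=1 Z=0
after  5: r0=0xb7 r1=0xd2 r2=0x32 r3=0x4d r4=0xd2 r5=0x92  N=1 Z=0
after  6: r0=0xb7 r1=0xd2 r2=0x32 r3=0x4d r4=0xdb r5=0x92  N=1 Z=0
after  7: r0=0xe9 r1=0xd2 r2=0x32 r3=0x4d r4=0xdb r5=0x92  N=1 Z=0
-- IRQ taken; context saved, return-PC = 8 --

K = 7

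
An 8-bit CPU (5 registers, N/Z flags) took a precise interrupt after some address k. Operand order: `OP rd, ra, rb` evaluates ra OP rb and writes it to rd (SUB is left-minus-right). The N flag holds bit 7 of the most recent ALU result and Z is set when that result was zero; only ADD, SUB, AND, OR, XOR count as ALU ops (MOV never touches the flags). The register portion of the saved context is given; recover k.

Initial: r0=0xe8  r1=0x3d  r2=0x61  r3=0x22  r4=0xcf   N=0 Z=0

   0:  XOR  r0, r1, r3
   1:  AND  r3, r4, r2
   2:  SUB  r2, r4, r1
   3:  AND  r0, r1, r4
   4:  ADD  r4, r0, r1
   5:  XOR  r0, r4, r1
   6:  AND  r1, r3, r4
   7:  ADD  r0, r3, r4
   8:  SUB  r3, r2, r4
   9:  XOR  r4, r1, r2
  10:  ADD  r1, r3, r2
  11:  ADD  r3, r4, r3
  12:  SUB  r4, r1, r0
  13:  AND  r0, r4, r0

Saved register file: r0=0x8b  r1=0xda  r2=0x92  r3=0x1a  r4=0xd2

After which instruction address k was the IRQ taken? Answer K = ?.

after  0: r0=0x1f r1=0x3d r2=0x61 r3=0x22 r4=0xcf  N=0 Z=0
after  1: r0=0x1f r1=0x3d r2=0x61 r3=0x41 r4=0xcf  N=0 Z=0
after  2: r0=0x1f r1=0x3d r2=0x92 r3=0x41 r4=0xcf  N=1 Z=0
after  3: r0=0x0d r1=0x3d r2=0x92 r3=0x41 r4=0xcf  N=0 Z=0
after  4: r0=0x0d r1=0x3d r2=0x92 r3=0x41 r4=0x4a  N=0 Z=0
after  5: r0=0x77 r1=0x3d r2=0x92 r3=0x41 r4=0x4a  N=0 Z=0
after  6: r0=0x77 r1=0x40 r2=0x92 r3=0x41 r4=0x4a  N=0 Z=0
after  7: r0=0x8b r1=0x40 r2=0x92 r3=0x41 r4=0x4a  N=1 Z=0
after  8: r0=0x8b r1=0x40 r2=0x92 r3=0x48 r4=0x4a  N=0 Z=0
after  9: r0=0x8b r1=0x40 r2=0x92 r3=0x48 r4=0xd2  N=1 Z=0
after 10: r0=0x8b r1=0xda r2=0x92 r3=0x48 r4=0xd2  N=1 Z=0
after 11: r0=0x8b r1=0xda r2=0x92 r3=0x1a r4=0xd2  N=0 Z=0
-- IRQ taken; context saved, return-PC = 12 --

K = 11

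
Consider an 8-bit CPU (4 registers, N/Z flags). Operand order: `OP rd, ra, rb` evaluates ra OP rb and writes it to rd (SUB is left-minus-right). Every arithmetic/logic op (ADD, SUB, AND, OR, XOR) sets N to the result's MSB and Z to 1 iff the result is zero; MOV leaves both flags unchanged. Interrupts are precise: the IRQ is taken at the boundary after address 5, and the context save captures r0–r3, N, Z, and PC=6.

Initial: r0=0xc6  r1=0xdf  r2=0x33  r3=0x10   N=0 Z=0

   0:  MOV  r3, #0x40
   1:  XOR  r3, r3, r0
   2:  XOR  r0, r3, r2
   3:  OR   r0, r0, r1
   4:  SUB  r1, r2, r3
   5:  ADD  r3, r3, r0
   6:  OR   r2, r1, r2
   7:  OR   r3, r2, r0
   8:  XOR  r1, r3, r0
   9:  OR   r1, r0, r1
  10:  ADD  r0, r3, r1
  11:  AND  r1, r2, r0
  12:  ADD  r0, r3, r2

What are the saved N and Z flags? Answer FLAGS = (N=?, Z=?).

after  0: r0=0xc6 r1=0xdf r2=0x33 r3=0x40  N=0 Z=0
after  1: r0=0xc6 r1=0xdf r2=0x33 r3=0x86  N=1 Z=0
after  2: r0=0xb5 r1=0xdf r2=0x33 r3=0x86  N=1 Z=0
after  3: r0=0xff r1=0xdf r2=0x33 r3=0x86  N=1 Z=0
after  4: r0=0xff r1=0xad r2=0x33 r3=0x86  N=1 Z=0
after  5: r0=0xff r1=0xad r2=0x33 r3=0x85  N=1 Z=0
-- IRQ taken; context saved, return-PC = 6 --

FLAGS = (N=1, Z=0)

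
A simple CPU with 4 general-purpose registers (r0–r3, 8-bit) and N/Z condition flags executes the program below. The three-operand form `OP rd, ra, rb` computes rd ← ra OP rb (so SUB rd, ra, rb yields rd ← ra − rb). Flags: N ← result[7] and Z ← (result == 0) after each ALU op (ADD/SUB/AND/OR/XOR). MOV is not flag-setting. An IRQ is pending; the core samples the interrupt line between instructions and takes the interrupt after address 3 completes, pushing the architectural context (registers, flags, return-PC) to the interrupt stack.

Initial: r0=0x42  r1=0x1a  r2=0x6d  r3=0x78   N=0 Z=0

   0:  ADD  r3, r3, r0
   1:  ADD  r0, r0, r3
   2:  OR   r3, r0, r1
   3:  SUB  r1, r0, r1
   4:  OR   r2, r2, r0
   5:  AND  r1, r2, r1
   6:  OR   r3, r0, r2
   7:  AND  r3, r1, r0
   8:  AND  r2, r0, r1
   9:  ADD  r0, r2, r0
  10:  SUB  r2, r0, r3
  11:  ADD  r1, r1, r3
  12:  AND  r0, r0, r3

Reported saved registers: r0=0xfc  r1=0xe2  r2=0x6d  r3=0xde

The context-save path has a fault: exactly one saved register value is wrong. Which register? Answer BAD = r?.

after  0: r0=0x42 r1=0x1a r2=0x6d r3=0xba  N=1 Z=0
after  1: r0=0xfc r1=0x1a r2=0x6d r3=0xba  N=1 Z=0
after  2: r0=0xfc r1=0x1a r2=0x6d r3=0xfe  N=1 Z=0
after  3: r0=0xfc r1=0xe2 r2=0x6d r3=0xfe  N=1 Z=0
-- IRQ taken; context saved, return-PC = 4 --
mismatch: r3: reported 0xde vs actual 0xfe

BAD = r3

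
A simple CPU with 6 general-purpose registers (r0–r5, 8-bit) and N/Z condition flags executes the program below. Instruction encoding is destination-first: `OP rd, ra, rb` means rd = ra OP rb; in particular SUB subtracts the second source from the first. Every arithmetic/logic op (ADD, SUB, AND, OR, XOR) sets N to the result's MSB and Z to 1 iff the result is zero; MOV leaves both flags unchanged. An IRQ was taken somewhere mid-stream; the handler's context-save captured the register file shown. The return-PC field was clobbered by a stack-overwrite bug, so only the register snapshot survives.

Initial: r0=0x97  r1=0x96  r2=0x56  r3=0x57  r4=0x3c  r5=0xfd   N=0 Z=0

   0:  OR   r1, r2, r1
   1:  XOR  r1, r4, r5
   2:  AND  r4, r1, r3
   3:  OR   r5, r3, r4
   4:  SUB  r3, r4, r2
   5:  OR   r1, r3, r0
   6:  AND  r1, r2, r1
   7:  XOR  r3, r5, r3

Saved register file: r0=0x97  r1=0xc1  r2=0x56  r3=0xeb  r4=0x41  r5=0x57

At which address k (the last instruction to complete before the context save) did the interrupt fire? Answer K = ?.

after  0: r0=0x97 r1=0xd6 r2=0x56 r3=0x57 r4=0x3c r5=0xfd  N=1 Z=0
after  1: r0=0x97 r1=0xc1 r2=0x56 r3=0x57 r4=0x3c r5=0xfd  N=1 Z=0
after  2: r0=0x97 r1=0xc1 r2=0x56 r3=0x57 r4=0x41 r5=0xfd  N=0 Z=0
after  3: r0=0x97 r1=0xc1 r2=0x56 r3=0x57 r4=0x41 r5=0x57  N=0 Z=0
after  4: r0=0x97 r1=0xc1 r2=0x56 r3=0xeb r4=0x41 r5=0x57  N=1 Z=0
-- IRQ taken; context saved, return-PC = 5 --

K = 4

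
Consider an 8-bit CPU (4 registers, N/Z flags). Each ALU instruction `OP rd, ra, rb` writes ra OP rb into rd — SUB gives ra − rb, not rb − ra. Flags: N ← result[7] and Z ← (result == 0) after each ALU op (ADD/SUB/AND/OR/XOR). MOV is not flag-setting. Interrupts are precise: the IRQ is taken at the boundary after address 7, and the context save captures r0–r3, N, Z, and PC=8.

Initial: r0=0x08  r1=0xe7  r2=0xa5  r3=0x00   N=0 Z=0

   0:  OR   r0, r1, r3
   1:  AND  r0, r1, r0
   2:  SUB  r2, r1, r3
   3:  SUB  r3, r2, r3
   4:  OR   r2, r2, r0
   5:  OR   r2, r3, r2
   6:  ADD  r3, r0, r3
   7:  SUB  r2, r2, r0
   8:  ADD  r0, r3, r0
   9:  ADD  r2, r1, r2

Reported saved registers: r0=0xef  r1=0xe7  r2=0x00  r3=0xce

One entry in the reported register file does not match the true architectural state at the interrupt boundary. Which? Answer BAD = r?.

BAD = r0

after  0: r0=0xe7 r1=0xe7 r2=0xa5 r3=0x00  N=1 Z=0
after  1: r0=0xe7 r1=0xe7 r2=0xa5 r3=0x00  N=1 Z=0
after  2: r0=0xe7 r1=0xe7 r2=0xe7 r3=0x00  N=1 Z=0
after  3: r0=0xe7 r1=0xe7 r2=0xe7 r3=0xe7  N=1 Z=0
after  4: r0=0xe7 r1=0xe7 r2=0xe7 r3=0xe7  N=1 Z=0
after  5: r0=0xe7 r1=0xe7 r2=0xe7 r3=0xe7  N=1 Z=0
after  6: r0=0xe7 r1=0xe7 r2=0xe7 r3=0xce  N=1 Z=0
after  7: r0=0xe7 r1=0xe7 r2=0x00 r3=0xce  N=0 Z=1
-- IRQ taken; context saved, return-PC = 8 --
mismatch: r0: reported 0xef vs actual 0xe7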